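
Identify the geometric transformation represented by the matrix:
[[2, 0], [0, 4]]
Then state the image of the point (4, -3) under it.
non-uniform scaling by (2, 4); image of (4, -3) is (8, -12)

This is diagonal with distinct entries, so it scales the x-axis by 2 and the y-axis by 4.
The matrix [[2, 0], [0, 4]] represents: non-uniform scaling by (2, 4).
Applying it to (4, -3): [2·4 + 0·-3, 0·4 + 4·-3] = (8, -12).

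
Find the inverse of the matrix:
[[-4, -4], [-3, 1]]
[[-1/16, -1/4], [-3/16, 1/4]]

For [[a,b],[c,d]], inverse = (1/det)·[[d,-b],[-c,a]]
det = -4·1 - -4·-3 = -16
Inverse = (1/-16)·[[1, 4], [3, -4]]
        = [[-1/16, -1/4], [-3/16, 1/4]]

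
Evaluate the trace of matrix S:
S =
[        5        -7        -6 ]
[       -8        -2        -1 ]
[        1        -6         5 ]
tr(S) = 5 - 2 + 5 = 8

The trace of a square matrix is the sum of its diagonal entries.
Diagonal entries of S: S[0][0] = 5, S[1][1] = -2, S[2][2] = 5.
tr(S) = 5 - 2 + 5 = 8.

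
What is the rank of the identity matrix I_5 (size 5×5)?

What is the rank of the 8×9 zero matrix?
rank(I_5) = 5, rank(0) = 0

The identity I_5 has 5 columns that are the standard basis vectors e_1, …, e_5. These are linearly independent, so all 5 columns are pivots and rank(I_5) = 5.
The 8×9 zero matrix has every entry zero, so every row is the zero row and there are no pivots; rank(0) = 0.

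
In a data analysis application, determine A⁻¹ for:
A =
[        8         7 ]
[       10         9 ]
det(A) = 2
A⁻¹ =
[      9/2      -7/2 ]
[       -5         4 ]

For a 2×2 matrix A = [[a, b], [c, d]] with det(A) ≠ 0, A⁻¹ = (1/det(A)) * [[d, -b], [-c, a]].
det(A) = (8)*(9) - (7)*(10) = 72 - 70 = 2.
A⁻¹ = (1/2) * [[9, -7], [-10, 8]].
Dividing each entry by 2 and reducing:
A⁻¹ =
[      9/2      -7/2 ]
[       -5         4 ]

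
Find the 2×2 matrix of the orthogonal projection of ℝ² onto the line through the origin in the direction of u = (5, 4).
[[25/41, 20/41], [20/41, 16/41]]

The orthogonal projection onto the line spanned by a nonzero vector u = (a, b) has matrix P = (u uᵀ) / (uᵀ u) = (1/(a² + b²)) · [[a², ab], [ab, b²]].
Here u = (5, 4), so a² + b² = 25 + 16 = 41.
P = (1/41) · [[25, 20], [20, 16]] = [[25/41, 20/41], [20/41, 16/41]].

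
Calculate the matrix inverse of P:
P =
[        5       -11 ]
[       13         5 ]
det(P) = 168
P⁻¹ =
[    5/168    11/168 ]
[  -13/168     5/168 ]

For a 2×2 matrix P = [[a, b], [c, d]] with det(P) ≠ 0, P⁻¹ = (1/det(P)) * [[d, -b], [-c, a]].
det(P) = (5)*(5) - (-11)*(13) = 25 + 143 = 168.
P⁻¹ = (1/168) * [[5, 11], [-13, 5]].
Dividing each entry by 168 and reducing:
P⁻¹ =
[    5/168    11/168 ]
[  -13/168     5/168 ]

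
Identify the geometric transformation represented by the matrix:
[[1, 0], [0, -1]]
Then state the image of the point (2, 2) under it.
reflection across the x-axis; image of (2, 2) is (2, -2)

This is a symmetric orthogonal matrix with determinant -1, which characterizes a reflection in ℝ².
The matrix [[1, 0], [0, -1]] represents: reflection across the x-axis.
Applying it to (2, 2): [1·2 + 0·2, 0·2 + -1·2] = (2, -2).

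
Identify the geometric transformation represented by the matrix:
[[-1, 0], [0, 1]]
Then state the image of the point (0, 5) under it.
reflection across the y-axis; image of (0, 5) is (0, 5)

This is a symmetric orthogonal matrix with determinant -1, which characterizes a reflection in ℝ².
The matrix [[-1, 0], [0, 1]] represents: reflection across the y-axis.
Applying it to (0, 5): [-1·0 + 0·5, 0·0 + 1·5] = (0, 5).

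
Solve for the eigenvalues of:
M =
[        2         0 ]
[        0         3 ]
λ = 2, 3

Solve det(M - λI) = 0. For a 2×2 matrix the characteristic equation is λ² - (trace)λ + det = 0.
trace(M) = a + d = 2 + 3 = 5.
det(M) = a*d - b*c = (2)*(3) - (0)*(0) = 6 - 0 = 6.
Characteristic equation: λ² - (5)λ + (6) = 0.
Discriminant = (5)² - 4*(6) = 25 - 24 = 1.
λ = (5 ± √1) / 2 = (5 ± 1) / 2 = 2, 3.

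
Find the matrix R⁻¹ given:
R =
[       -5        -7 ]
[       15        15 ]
det(R) = 30
R⁻¹ =
[      1/2      7/30 ]
[     -1/2      -1/6 ]

For a 2×2 matrix R = [[a, b], [c, d]] with det(R) ≠ 0, R⁻¹ = (1/det(R)) * [[d, -b], [-c, a]].
det(R) = (-5)*(15) - (-7)*(15) = -75 + 105 = 30.
R⁻¹ = (1/30) * [[15, 7], [-15, -5]].
Dividing each entry by 30 and reducing:
R⁻¹ =
[      1/2      7/30 ]
[     -1/2      -1/6 ]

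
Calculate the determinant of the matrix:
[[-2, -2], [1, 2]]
-2

For a 2×2 matrix [[a, b], [c, d]], det = ad - bc
det = (-2)(2) - (-2)(1) = -4 - -2 = -2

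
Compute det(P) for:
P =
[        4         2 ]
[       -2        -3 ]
det(P) = -8

For a 2×2 matrix [[a, b], [c, d]], det = a*d - b*c.
det(P) = (4)*(-3) - (2)*(-2) = -12 + 4 = -8.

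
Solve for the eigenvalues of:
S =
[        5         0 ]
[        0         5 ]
λ = 5, 5

Solve det(S - λI) = 0. For a 2×2 matrix the characteristic equation is λ² - (trace)λ + det = 0.
trace(S) = a + d = 5 + 5 = 10.
det(S) = a*d - b*c = (5)*(5) - (0)*(0) = 25 - 0 = 25.
Characteristic equation: λ² - (10)λ + (25) = 0.
Discriminant = (10)² - 4*(25) = 100 - 100 = 0.
λ = (10 ± √0) / 2 = (10 ± 0) / 2 = 5, 5.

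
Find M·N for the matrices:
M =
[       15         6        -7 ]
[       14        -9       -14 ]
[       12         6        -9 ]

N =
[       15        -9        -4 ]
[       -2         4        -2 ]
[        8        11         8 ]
MN =
[      157      -188      -128 ]
[      116      -316      -150 ]
[       96      -183      -132 ]

Matrix multiplication: (MN)[i][j] = sum over k of M[i][k] * N[k][j].
  (MN)[0][0] = (15)*(15) + (6)*(-2) + (-7)*(8) = 157
  (MN)[0][1] = (15)*(-9) + (6)*(4) + (-7)*(11) = -188
  (MN)[0][2] = (15)*(-4) + (6)*(-2) + (-7)*(8) = -128
  (MN)[1][0] = (14)*(15) + (-9)*(-2) + (-14)*(8) = 116
  (MN)[1][1] = (14)*(-9) + (-9)*(4) + (-14)*(11) = -316
  (MN)[1][2] = (14)*(-4) + (-9)*(-2) + (-14)*(8) = -150
  (MN)[2][0] = (12)*(15) + (6)*(-2) + (-9)*(8) = 96
  (MN)[2][1] = (12)*(-9) + (6)*(4) + (-9)*(11) = -183
  (MN)[2][2] = (12)*(-4) + (6)*(-2) + (-9)*(8) = -132
MN =
[      157      -188      -128 ]
[      116      -316      -150 ]
[       96      -183      -132 ]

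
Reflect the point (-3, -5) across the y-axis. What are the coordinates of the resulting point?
(3, -5)

Reflection across y-axis: (-3, -5) → (3, -5)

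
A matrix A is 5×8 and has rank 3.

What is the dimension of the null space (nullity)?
5

The rank-nullity theorem for an m×n matrix states:
rank(A) + nullity(A) = n (the number of columns).
Here n = 8 and rank(A) = 3, so nullity(A) = 8 - 3 = 5.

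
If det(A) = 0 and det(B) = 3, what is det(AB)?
0

Use the multiplicative property of determinants: det(AB) = det(A)*det(B).
det(AB) = (0)*(3) = 0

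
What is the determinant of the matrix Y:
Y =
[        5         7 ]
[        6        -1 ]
det(Y) = -47

For a 2×2 matrix [[a, b], [c, d]], det = a*d - b*c.
det(Y) = (5)*(-1) - (7)*(6) = -5 - 42 = -47.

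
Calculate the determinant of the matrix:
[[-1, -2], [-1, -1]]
-1

For a 2×2 matrix [[a, b], [c, d]], det = ad - bc
det = (-1)(-1) - (-2)(-1) = 1 - 2 = -1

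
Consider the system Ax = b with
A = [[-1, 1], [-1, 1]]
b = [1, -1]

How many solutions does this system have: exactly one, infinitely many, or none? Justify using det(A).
No solution

det(A) = (-1)*(1) - (1)*(-1) = 0, so A is singular.
The column space of A is span(column 1) = span([-1, -1]).
b = [1, -1] is not a scalar multiple of column 1, so b ∉ column space and the system is inconsistent — no solution.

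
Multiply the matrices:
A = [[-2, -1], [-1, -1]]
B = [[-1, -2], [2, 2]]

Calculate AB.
[[0, 2], [-1, 0]]

Each entry (i,j) of AB = sum over k of A[i][k]*B[k][j].
(AB)[0][0] = (-2)*(-1) + (-1)*(2) = 0
(AB)[0][1] = (-2)*(-2) + (-1)*(2) = 2
(AB)[1][0] = (-1)*(-1) + (-1)*(2) = -1
(AB)[1][1] = (-1)*(-2) + (-1)*(2) = 0
AB = [[0, 2], [-1, 0]]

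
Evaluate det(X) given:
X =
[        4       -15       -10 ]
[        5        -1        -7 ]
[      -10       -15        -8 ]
det(X) = -1188

Expand along row 0 (cofactor expansion): det(X) = a*(e*i - f*h) - b*(d*i - f*g) + c*(d*h - e*g), where the 3×3 is [[a, b, c], [d, e, f], [g, h, i]].
Minor M_00 = (-1)*(-8) - (-7)*(-15) = 8 - 105 = -97.
Minor M_01 = (5)*(-8) - (-7)*(-10) = -40 - 70 = -110.
Minor M_02 = (5)*(-15) - (-1)*(-10) = -75 - 10 = -85.
det(X) = (4)*(-97) - (-15)*(-110) + (-10)*(-85) = -388 - 1650 + 850 = -1188.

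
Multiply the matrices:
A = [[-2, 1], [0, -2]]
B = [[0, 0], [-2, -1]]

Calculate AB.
[[-2, -1], [4, 2]]

Each entry (i,j) of AB = sum over k of A[i][k]*B[k][j].
(AB)[0][0] = (-2)*(0) + (1)*(-2) = -2
(AB)[0][1] = (-2)*(0) + (1)*(-1) = -1
(AB)[1][0] = (0)*(0) + (-2)*(-2) = 4
(AB)[1][1] = (0)*(0) + (-2)*(-1) = 2
AB = [[-2, -1], [4, 2]]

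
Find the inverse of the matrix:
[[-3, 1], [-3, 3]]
[[-1/2, 1/6], [-1/2, 1/2]]

For [[a,b],[c,d]], inverse = (1/det)·[[d,-b],[-c,a]]
det = -3·3 - 1·-3 = -6
Inverse = (1/-6)·[[3, -1], [3, -3]]
        = [[-1/2, 1/6], [-1/2, 1/2]]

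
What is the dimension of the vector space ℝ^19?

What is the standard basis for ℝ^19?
Dimension = 19; standard basis = {e_1, e_2, e_3, …, e_19}

ℝ^19 is the space of 19-tuples of real numbers; its dimension is 19.
The standard basis consists of 19 vectors: e_1, e_2, e_3, …, e_19, where e_i is the vector with 1 in position i and 0 elsewhere.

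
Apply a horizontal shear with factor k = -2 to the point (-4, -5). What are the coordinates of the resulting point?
(6, -5)

Shear matrix for horizontal shear with factor k = -2:
[[1, -2], [0, 1]]
Result: (-4, -5) → (6, -5)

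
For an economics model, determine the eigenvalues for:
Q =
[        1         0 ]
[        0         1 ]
λ = 1, 1

Solve det(Q - λI) = 0. For a 2×2 matrix the characteristic equation is λ² - (trace)λ + det = 0.
trace(Q) = a + d = 1 + 1 = 2.
det(Q) = a*d - b*c = (1)*(1) - (0)*(0) = 1 - 0 = 1.
Characteristic equation: λ² - (2)λ + (1) = 0.
Discriminant = (2)² - 4*(1) = 4 - 4 = 0.
λ = (2 ± √0) / 2 = (2 ± 0) / 2 = 1, 1.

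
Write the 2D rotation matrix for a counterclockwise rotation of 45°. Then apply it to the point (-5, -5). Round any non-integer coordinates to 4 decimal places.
R = [[√2/2, -√2/2], [√2/2, √2/2]]; R·(-5, -5) = (0.0000, -7.0711)

Rotation matrix formula: R(θ) = [[cos θ, -sin θ], [sin θ, cos θ]]
For θ = 45°:
cos(45°) = √2/2
sin(45°) = √2/2
R = [[√2/2, -√2/2], [√2/2, √2/2]]
Apply to (-5, -5): [√2/2·-5 + (-√2/2)·-5, √2/2·-5 + √2/2·-5] = (0.0000, -7.0711)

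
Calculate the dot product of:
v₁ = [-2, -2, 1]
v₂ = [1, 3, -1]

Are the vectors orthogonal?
-9, No

The dot product is the sum of products of corresponding components.
v₁·v₂ = (-2)*(1) + (-2)*(3) + (1)*(-1) = -2 - 6 - 1 = -9.
Two vectors are orthogonal iff their dot product is 0; here the dot product is -9, so the vectors are not orthogonal.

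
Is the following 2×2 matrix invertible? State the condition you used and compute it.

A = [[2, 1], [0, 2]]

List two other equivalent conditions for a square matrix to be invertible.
Yes, invertible; det(A) = 4 ≠ 0. Equivalent conditions: rank(A) = 2; Ax = 0 has only the trivial solution; 0 is not an eigenvalue; the columns of A are linearly independent.

To check invertibility, compute det(A).
The given matrix is triangular, so det(A) equals the product of its diagonal entries = 4 ≠ 0.
Since det(A) ≠ 0, A is invertible.
Equivalent conditions for a square matrix A to be invertible:
- rank(A) = 2 (full rank).
- The homogeneous system Ax = 0 has only the trivial solution x = 0.
- 0 is not an eigenvalue of A.
- The columns (equivalently rows) of A are linearly independent.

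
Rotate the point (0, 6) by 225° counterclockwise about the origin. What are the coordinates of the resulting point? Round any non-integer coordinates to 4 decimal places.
(4.2426, -4.2426)

Rotation matrix R(θ) = [[cos θ, -sin θ], [sin θ, cos θ]]; for θ = 225°:
R = [[-√2/2, √2/2], [-√2/2, -√2/2]]
Result: R × [0, 6]ᵀ = [-√2/2·0 + (√2/2)·6, -√2/2·0 + (-√2/2)·6]ᵀ = (4.2426, -4.2426)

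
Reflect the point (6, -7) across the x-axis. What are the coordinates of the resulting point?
(6, 7)

Reflection across x-axis: (6, -7) → (6, 7)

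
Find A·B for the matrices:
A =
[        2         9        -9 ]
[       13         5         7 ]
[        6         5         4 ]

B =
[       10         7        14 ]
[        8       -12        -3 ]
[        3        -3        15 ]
AB =
[       65       -67      -134 ]
[      191        10       272 ]
[      112       -30       129 ]

Matrix multiplication: (AB)[i][j] = sum over k of A[i][k] * B[k][j].
  (AB)[0][0] = (2)*(10) + (9)*(8) + (-9)*(3) = 65
  (AB)[0][1] = (2)*(7) + (9)*(-12) + (-9)*(-3) = -67
  (AB)[0][2] = (2)*(14) + (9)*(-3) + (-9)*(15) = -134
  (AB)[1][0] = (13)*(10) + (5)*(8) + (7)*(3) = 191
  (AB)[1][1] = (13)*(7) + (5)*(-12) + (7)*(-3) = 10
  (AB)[1][2] = (13)*(14) + (5)*(-3) + (7)*(15) = 272
  (AB)[2][0] = (6)*(10) + (5)*(8) + (4)*(3) = 112
  (AB)[2][1] = (6)*(7) + (5)*(-12) + (4)*(-3) = -30
  (AB)[2][2] = (6)*(14) + (5)*(-3) + (4)*(15) = 129
AB =
[       65       -67      -134 ]
[      191        10       272 ]
[      112       -30       129 ]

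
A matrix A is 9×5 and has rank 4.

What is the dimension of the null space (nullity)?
1

The rank-nullity theorem for an m×n matrix states:
rank(A) + nullity(A) = n (the number of columns).
Here n = 5 and rank(A) = 4, so nullity(A) = 5 - 4 = 1.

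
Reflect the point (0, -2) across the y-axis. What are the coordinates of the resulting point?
(0, -2)

Reflection across y-axis: (0, -2) → (0, -2)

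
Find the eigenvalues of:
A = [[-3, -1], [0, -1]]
λ = -3, -1

Solve det(A - λI) = 0. For a 2×2 matrix this is λ² - (trace)λ + det = 0.
trace(A) = -3 - 1 = -4.
det(A) = (-3)*(-1) - (-1)*(0) = 3 - 0 = 3.
Characteristic equation: λ² - (-4)λ + (3) = 0.
Discriminant: (-4)² - 4*(3) = 16 - 12 = 4.
Roots: λ = (-4 ± √4) / 2 = -3, -1.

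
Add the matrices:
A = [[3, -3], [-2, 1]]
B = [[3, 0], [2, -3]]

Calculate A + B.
[[6, -3], [0, -2]]

Add corresponding elements:
(3)+(3)=6
(-3)+(0)=-3
(-2)+(2)=0
(1)+(-3)=-2
A + B = [[6, -3], [0, -2]]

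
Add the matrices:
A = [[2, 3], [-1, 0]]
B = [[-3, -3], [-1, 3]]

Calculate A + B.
[[-1, 0], [-2, 3]]

Add corresponding elements:
(2)+(-3)=-1
(3)+(-3)=0
(-1)+(-1)=-2
(0)+(3)=3
A + B = [[-1, 0], [-2, 3]]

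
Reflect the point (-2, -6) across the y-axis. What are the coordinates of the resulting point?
(2, -6)

Reflection across y-axis: (-2, -6) → (2, -6)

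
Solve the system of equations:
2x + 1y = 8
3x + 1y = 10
x = 2, y = 4

Use elimination (row reduction):
Equation 1: 2x + 1y = 8.
Equation 2: 3x + 1y = 10.
Multiply Eq1 by 3 and Eq2 by 2: 6x + 3y = 24;  6x + 2y = 20.
Subtract: (-1)y = -4, so y = 4.
Back-substitute into Eq1: 2x + 1*(4) = 8, so x = 2.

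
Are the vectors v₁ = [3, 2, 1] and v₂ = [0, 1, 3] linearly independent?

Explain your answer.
Yes, linearly independent

Two vectors are linearly dependent iff one is a scalar multiple of the other.
No single scalar k satisfies v₂ = k·v₁ (the ratios of corresponding entries disagree), so v₁ and v₂ are linearly independent.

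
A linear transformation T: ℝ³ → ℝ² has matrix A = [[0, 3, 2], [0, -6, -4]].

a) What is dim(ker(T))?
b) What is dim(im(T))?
dim(ker) = 2, dim(im) = 1

Observe that row 2 = -2 × row 1 (so the rows are linearly dependent).
Thus rank(A) = 1 (only one linearly independent row).
dim(im(T)) = rank(A) = 1.
By the rank-nullity theorem applied to T: ℝ³ → ℝ², rank(A) + nullity(A) = 3 (the domain dimension), so dim(ker(T)) = 3 - 1 = 2.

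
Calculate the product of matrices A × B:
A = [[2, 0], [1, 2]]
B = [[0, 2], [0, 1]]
[[0, 4], [0, 4]]

Matrix multiplication:
C[0][0] = 2×0 + 0×0 = 0
C[0][1] = 2×2 + 0×1 = 4
C[1][0] = 1×0 + 2×0 = 0
C[1][1] = 1×2 + 2×1 = 4
Result: [[0, 4], [0, 4]]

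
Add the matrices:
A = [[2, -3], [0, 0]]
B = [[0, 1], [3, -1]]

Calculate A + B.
[[2, -2], [3, -1]]

Add corresponding elements:
(2)+(0)=2
(-3)+(1)=-2
(0)+(3)=3
(0)+(-1)=-1
A + B = [[2, -2], [3, -1]]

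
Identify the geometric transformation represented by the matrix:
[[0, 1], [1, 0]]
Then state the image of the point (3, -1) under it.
reflection across the line y = x; image of (3, -1) is (-1, 3)

This is a symmetric orthogonal matrix with determinant -1, which characterizes a reflection in ℝ².
The matrix [[0, 1], [1, 0]] represents: reflection across the line y = x.
Applying it to (3, -1): [0·3 + 1·-1, 1·3 + 0·-1] = (-1, 3).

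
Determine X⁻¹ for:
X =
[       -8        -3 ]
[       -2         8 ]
det(X) = -70
X⁻¹ =
[    -4/35     -3/70 ]
[    -1/35      4/35 ]

For a 2×2 matrix X = [[a, b], [c, d]] with det(X) ≠ 0, X⁻¹ = (1/det(X)) * [[d, -b], [-c, a]].
det(X) = (-8)*(8) - (-3)*(-2) = -64 - 6 = -70.
X⁻¹ = (1/-70) * [[8, 3], [2, -8]].
Dividing each entry by -70 and reducing:
X⁻¹ =
[    -4/35     -3/70 ]
[    -1/35      4/35 ]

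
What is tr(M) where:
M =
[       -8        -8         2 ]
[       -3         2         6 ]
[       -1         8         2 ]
tr(M) = -8 + 2 + 2 = -4

The trace of a square matrix is the sum of its diagonal entries.
Diagonal entries of M: M[0][0] = -8, M[1][1] = 2, M[2][2] = 2.
tr(M) = -8 + 2 + 2 = -4.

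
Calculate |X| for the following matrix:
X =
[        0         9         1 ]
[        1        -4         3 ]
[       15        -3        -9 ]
det(X) = 543

Expand along row 0 (cofactor expansion): det(X) = a*(e*i - f*h) - b*(d*i - f*g) + c*(d*h - e*g), where the 3×3 is [[a, b, c], [d, e, f], [g, h, i]].
Minor M_00 = (-4)*(-9) - (3)*(-3) = 36 + 9 = 45.
Minor M_01 = (1)*(-9) - (3)*(15) = -9 - 45 = -54.
Minor M_02 = (1)*(-3) - (-4)*(15) = -3 + 60 = 57.
det(X) = (0)*(45) - (9)*(-54) + (1)*(57) = 0 + 486 + 57 = 543.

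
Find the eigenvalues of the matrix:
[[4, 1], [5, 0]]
λ = -1 and λ = 5

Characteristic equation: det(A - λI) = 0
λ² - (trace)λ + (det) = 0
λ² - (4)λ + (-5) = 0
λ² - 4λ - 5 = 0
Solving: λ = -1, 5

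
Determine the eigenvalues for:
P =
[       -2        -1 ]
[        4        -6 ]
λ = -4, -4

Solve det(P - λI) = 0. For a 2×2 matrix the characteristic equation is λ² - (trace)λ + det = 0.
trace(P) = a + d = -2 - 6 = -8.
det(P) = a*d - b*c = (-2)*(-6) - (-1)*(4) = 12 + 4 = 16.
Characteristic equation: λ² - (-8)λ + (16) = 0.
Discriminant = (-8)² - 4*(16) = 64 - 64 = 0.
λ = (-8 ± √0) / 2 = (-8 ± 0) / 2 = -4, -4.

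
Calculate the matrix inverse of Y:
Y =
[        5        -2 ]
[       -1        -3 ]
det(Y) = -17
Y⁻¹ =
[     3/17     -2/17 ]
[    -1/17     -5/17 ]

For a 2×2 matrix Y = [[a, b], [c, d]] with det(Y) ≠ 0, Y⁻¹ = (1/det(Y)) * [[d, -b], [-c, a]].
det(Y) = (5)*(-3) - (-2)*(-1) = -15 - 2 = -17.
Y⁻¹ = (1/-17) * [[-3, 2], [1, 5]].
Dividing each entry by -17 and reducing:
Y⁻¹ =
[     3/17     -2/17 ]
[    -1/17     -5/17 ]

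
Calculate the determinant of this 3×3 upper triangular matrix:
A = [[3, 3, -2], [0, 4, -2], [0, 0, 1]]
12

The determinant of a triangular matrix is the product of its diagonal entries (the off-diagonal entries above the diagonal do not affect it).
det(A) = (3) * (4) * (1) = 12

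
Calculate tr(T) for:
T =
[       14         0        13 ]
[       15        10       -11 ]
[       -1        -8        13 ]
tr(T) = 14 + 10 + 13 = 37

The trace of a square matrix is the sum of its diagonal entries.
Diagonal entries of T: T[0][0] = 14, T[1][1] = 10, T[2][2] = 13.
tr(T) = 14 + 10 + 13 = 37.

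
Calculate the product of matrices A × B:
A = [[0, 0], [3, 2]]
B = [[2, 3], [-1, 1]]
[[0, 0], [4, 11]]

Matrix multiplication:
C[0][0] = 0×2 + 0×-1 = 0
C[0][1] = 0×3 + 0×1 = 0
C[1][0] = 3×2 + 2×-1 = 4
C[1][1] = 3×3 + 2×1 = 11
Result: [[0, 0], [4, 11]]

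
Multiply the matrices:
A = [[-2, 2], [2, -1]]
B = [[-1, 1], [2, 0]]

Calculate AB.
[[6, -2], [-4, 2]]

Each entry (i,j) of AB = sum over k of A[i][k]*B[k][j].
(AB)[0][0] = (-2)*(-1) + (2)*(2) = 6
(AB)[0][1] = (-2)*(1) + (2)*(0) = -2
(AB)[1][0] = (2)*(-1) + (-1)*(2) = -4
(AB)[1][1] = (2)*(1) + (-1)*(0) = 2
AB = [[6, -2], [-4, 2]]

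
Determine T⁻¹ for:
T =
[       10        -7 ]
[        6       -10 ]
det(T) = -58
T⁻¹ =
[     5/29     -7/58 ]
[     3/29     -5/29 ]

For a 2×2 matrix T = [[a, b], [c, d]] with det(T) ≠ 0, T⁻¹ = (1/det(T)) * [[d, -b], [-c, a]].
det(T) = (10)*(-10) - (-7)*(6) = -100 + 42 = -58.
T⁻¹ = (1/-58) * [[-10, 7], [-6, 10]].
Dividing each entry by -58 and reducing:
T⁻¹ =
[     5/29     -7/58 ]
[     3/29     -5/29 ]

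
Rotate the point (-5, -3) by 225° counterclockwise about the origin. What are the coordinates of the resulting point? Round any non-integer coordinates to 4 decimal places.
(1.4142, 5.6569)

Rotation matrix R(θ) = [[cos θ, -sin θ], [sin θ, cos θ]]; for θ = 225°:
R = [[-√2/2, √2/2], [-√2/2, -√2/2]]
Result: R × [-5, -3]ᵀ = [-√2/2·-5 + (√2/2)·-3, -√2/2·-5 + (-√2/2)·-3]ᵀ = (1.4142, 5.6569)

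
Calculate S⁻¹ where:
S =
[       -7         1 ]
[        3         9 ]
det(S) = -66
S⁻¹ =
[    -3/22      1/66 ]
[     1/22      7/66 ]

For a 2×2 matrix S = [[a, b], [c, d]] with det(S) ≠ 0, S⁻¹ = (1/det(S)) * [[d, -b], [-c, a]].
det(S) = (-7)*(9) - (1)*(3) = -63 - 3 = -66.
S⁻¹ = (1/-66) * [[9, -1], [-3, -7]].
Dividing each entry by -66 and reducing:
S⁻¹ =
[    -3/22      1/66 ]
[     1/22      7/66 ]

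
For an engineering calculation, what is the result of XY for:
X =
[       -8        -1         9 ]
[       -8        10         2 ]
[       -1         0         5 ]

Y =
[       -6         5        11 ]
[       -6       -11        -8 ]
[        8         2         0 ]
XY =
[      126       -11       -80 ]
[        4      -146      -168 ]
[       46         5       -11 ]

Matrix multiplication: (XY)[i][j] = sum over k of X[i][k] * Y[k][j].
  (XY)[0][0] = (-8)*(-6) + (-1)*(-6) + (9)*(8) = 126
  (XY)[0][1] = (-8)*(5) + (-1)*(-11) + (9)*(2) = -11
  (XY)[0][2] = (-8)*(11) + (-1)*(-8) + (9)*(0) = -80
  (XY)[1][0] = (-8)*(-6) + (10)*(-6) + (2)*(8) = 4
  (XY)[1][1] = (-8)*(5) + (10)*(-11) + (2)*(2) = -146
  (XY)[1][2] = (-8)*(11) + (10)*(-8) + (2)*(0) = -168
  (XY)[2][0] = (-1)*(-6) + (0)*(-6) + (5)*(8) = 46
  (XY)[2][1] = (-1)*(5) + (0)*(-11) + (5)*(2) = 5
  (XY)[2][2] = (-1)*(11) + (0)*(-8) + (5)*(0) = -11
XY =
[      126       -11       -80 ]
[        4      -146      -168 ]
[       46         5       -11 ]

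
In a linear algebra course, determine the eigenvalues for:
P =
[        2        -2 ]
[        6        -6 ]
λ = -4, 0

Solve det(P - λI) = 0. For a 2×2 matrix the characteristic equation is λ² - (trace)λ + det = 0.
trace(P) = a + d = 2 - 6 = -4.
det(P) = a*d - b*c = (2)*(-6) - (-2)*(6) = -12 + 12 = 0.
Characteristic equation: λ² - (-4)λ + (0) = 0.
Discriminant = (-4)² - 4*(0) = 16 - 0 = 16.
λ = (-4 ± √16) / 2 = (-4 ± 4) / 2 = -4, 0.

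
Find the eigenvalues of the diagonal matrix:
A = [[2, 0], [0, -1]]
λ₁ = 2, λ₂ = -1

The characteristic polynomial of A is det(A - λI) = (2 - λ)(-1 - λ) = 0.
The roots are λ = 2 and λ = -1, so the eigenvalues are the diagonal entries.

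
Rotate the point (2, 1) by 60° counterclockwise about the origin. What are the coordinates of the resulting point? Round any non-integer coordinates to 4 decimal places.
(0.1340, 2.2321)

Rotation matrix R(θ) = [[cos θ, -sin θ], [sin θ, cos θ]]; for θ = 60°:
R = [[1/2, -√3/2], [√3/2, 1/2]]
Result: R × [2, 1]ᵀ = [1/2·2 + (-√3/2)·1, √3/2·2 + (1/2)·1]ᵀ = (0.1340, 2.2321)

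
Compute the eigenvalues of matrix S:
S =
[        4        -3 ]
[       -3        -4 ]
λ = -5, 5

Solve det(S - λI) = 0. For a 2×2 matrix the characteristic equation is λ² - (trace)λ + det = 0.
trace(S) = a + d = 4 - 4 = 0.
det(S) = a*d - b*c = (4)*(-4) - (-3)*(-3) = -16 - 9 = -25.
Characteristic equation: λ² - (0)λ + (-25) = 0.
Discriminant = (0)² - 4*(-25) = 0 + 100 = 100.
λ = (0 ± √100) / 2 = (0 ± 10) / 2 = -5, 5.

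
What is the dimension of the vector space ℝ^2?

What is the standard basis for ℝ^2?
Dimension = 2; standard basis = {e_1, e_2}

ℝ^2 is the space of 2-tuples of real numbers; its dimension is 2.
The standard basis consists of 2 vectors: e_1, e_2, where e_i is the vector with 1 in position i and 0 elsewhere.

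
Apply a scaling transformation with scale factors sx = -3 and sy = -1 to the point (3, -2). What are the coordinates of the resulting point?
(-9, 2)

Scaling matrix:
[[-3, 0], [0, -1]]
Result: (3 × -3, -2 × -1) = (-9, 2)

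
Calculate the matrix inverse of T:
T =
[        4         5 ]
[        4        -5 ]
det(T) = -40
T⁻¹ =
[      1/8       1/8 ]
[     1/10     -1/10 ]

For a 2×2 matrix T = [[a, b], [c, d]] with det(T) ≠ 0, T⁻¹ = (1/det(T)) * [[d, -b], [-c, a]].
det(T) = (4)*(-5) - (5)*(4) = -20 - 20 = -40.
T⁻¹ = (1/-40) * [[-5, -5], [-4, 4]].
Dividing each entry by -40 and reducing:
T⁻¹ =
[      1/8       1/8 ]
[     1/10     -1/10 ]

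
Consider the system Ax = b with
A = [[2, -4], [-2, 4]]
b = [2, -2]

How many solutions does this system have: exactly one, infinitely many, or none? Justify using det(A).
Infinitely many solutions

det(A) = (2)*(4) - (-4)*(-2) = 0, so A is singular (column 2 is -2 times column 1).
b = [2, -2] = 1 * column 1 of A, so b lies in the column space of A.
A singular matrix whose right-hand side is in its column space gives a 1-parameter family of solutions — infinitely many.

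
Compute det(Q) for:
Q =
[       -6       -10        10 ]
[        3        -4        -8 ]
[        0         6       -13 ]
det(Q) = -810

Expand along row 0 (cofactor expansion): det(Q) = a*(e*i - f*h) - b*(d*i - f*g) + c*(d*h - e*g), where the 3×3 is [[a, b, c], [d, e, f], [g, h, i]].
Minor M_00 = (-4)*(-13) - (-8)*(6) = 52 + 48 = 100.
Minor M_01 = (3)*(-13) - (-8)*(0) = -39 - 0 = -39.
Minor M_02 = (3)*(6) - (-4)*(0) = 18 - 0 = 18.
det(Q) = (-6)*(100) - (-10)*(-39) + (10)*(18) = -600 - 390 + 180 = -810.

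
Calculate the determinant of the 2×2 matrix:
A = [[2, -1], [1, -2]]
-3

For A = [[a, b], [c, d]], det(A) = a*d - b*c.
det(A) = (2)*(-2) - (-1)*(1) = -4 - -1 = -3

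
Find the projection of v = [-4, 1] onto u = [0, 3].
[0, 1]

The projection of v onto u is proj_u(v) = ((v·u) / (u·u)) · u.
v·u = (-4)*(0) + (1)*(3) = 3.
u·u = (0)*(0) + (3)*(3) = 9.
coefficient = 3 / 9 = 1/3.
proj_u(v) = 1/3 · [0, 3] = [0, 1].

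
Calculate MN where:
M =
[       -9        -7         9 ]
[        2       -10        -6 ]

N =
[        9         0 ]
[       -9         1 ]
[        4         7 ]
MN =
[       18        56 ]
[       84       -52 ]

Matrix multiplication: (MN)[i][j] = sum over k of M[i][k] * N[k][j].
  (MN)[0][0] = (-9)*(9) + (-7)*(-9) + (9)*(4) = 18
  (MN)[0][1] = (-9)*(0) + (-7)*(1) + (9)*(7) = 56
  (MN)[1][0] = (2)*(9) + (-10)*(-9) + (-6)*(4) = 84
  (MN)[1][1] = (2)*(0) + (-10)*(1) + (-6)*(7) = -52
MN =
[       18        56 ]
[       84       -52 ]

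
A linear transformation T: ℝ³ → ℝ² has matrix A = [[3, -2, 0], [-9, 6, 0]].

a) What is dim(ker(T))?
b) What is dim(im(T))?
dim(ker) = 2, dim(im) = 1

Observe that row 2 = -3 × row 1 (so the rows are linearly dependent).
Thus rank(A) = 1 (only one linearly independent row).
dim(im(T)) = rank(A) = 1.
By the rank-nullity theorem applied to T: ℝ³ → ℝ², rank(A) + nullity(A) = 3 (the domain dimension), so dim(ker(T)) = 3 - 1 = 2.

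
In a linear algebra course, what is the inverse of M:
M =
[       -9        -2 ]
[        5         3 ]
det(M) = -17
M⁻¹ =
[    -3/17     -2/17 ]
[     5/17      9/17 ]

For a 2×2 matrix M = [[a, b], [c, d]] with det(M) ≠ 0, M⁻¹ = (1/det(M)) * [[d, -b], [-c, a]].
det(M) = (-9)*(3) - (-2)*(5) = -27 + 10 = -17.
M⁻¹ = (1/-17) * [[3, 2], [-5, -9]].
Dividing each entry by -17 and reducing:
M⁻¹ =
[    -3/17     -2/17 ]
[     5/17      9/17 ]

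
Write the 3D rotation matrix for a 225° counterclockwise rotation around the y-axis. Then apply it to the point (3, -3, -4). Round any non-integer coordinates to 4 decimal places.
R = [[-√2/2, 0, -√2/2], [0, 1, 0], [√2/2, 0, -√2/2]]; R·(3, -3, -4) = (0.7071, -3.0000, 4.9497)

Rotation matrix for 225° around y-axis:
cos(225°) = -√2/2, sin(225°) = -√2/2
R = [[-√2/2, 0, -√2/2], [0, 1, 0], [√2/2, 0, -√2/2]]
Apply to (3, -3, -4): R·[3, -3, -4]ᵀ = (0.7071, -3.0000, 4.9497)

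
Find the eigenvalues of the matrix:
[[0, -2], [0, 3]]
λ = 0 and λ = 3

Characteristic equation: det(A - λI) = 0
λ² - (trace)λ + (det) = 0
λ² - (3)λ + (0) = 0
λ² - 3λ + 0 = 0
Solving: λ = 0, 3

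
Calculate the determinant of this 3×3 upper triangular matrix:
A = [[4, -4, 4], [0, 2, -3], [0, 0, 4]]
32

The determinant of a triangular matrix is the product of its diagonal entries (the off-diagonal entries above the diagonal do not affect it).
det(A) = (4) * (2) * (4) = 32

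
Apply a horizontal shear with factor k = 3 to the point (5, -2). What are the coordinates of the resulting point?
(-1, -2)

Shear matrix for horizontal shear with factor k = 3:
[[1, 3], [0, 1]]
Result: (5, -2) → (-1, -2)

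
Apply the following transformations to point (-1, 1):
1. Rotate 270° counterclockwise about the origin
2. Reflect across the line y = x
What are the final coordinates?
(1, 1)

Step 1: Rotate 270° → (1, 1)
Step 2: Reflect across the line y = x → (1, 1)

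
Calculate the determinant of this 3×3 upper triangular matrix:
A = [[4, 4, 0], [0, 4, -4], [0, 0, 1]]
16

The determinant of a triangular matrix is the product of its diagonal entries (the off-diagonal entries above the diagonal do not affect it).
det(A) = (4) * (4) * (1) = 16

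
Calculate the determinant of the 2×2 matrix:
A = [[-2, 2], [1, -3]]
4

For A = [[a, b], [c, d]], det(A) = a*d - b*c.
det(A) = (-2)*(-3) - (2)*(1) = 6 - 2 = 4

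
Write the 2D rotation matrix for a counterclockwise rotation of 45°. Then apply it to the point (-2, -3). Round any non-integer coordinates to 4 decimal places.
R = [[√2/2, -√2/2], [√2/2, √2/2]]; R·(-2, -3) = (0.7071, -3.5355)

Rotation matrix formula: R(θ) = [[cos θ, -sin θ], [sin θ, cos θ]]
For θ = 45°:
cos(45°) = √2/2
sin(45°) = √2/2
R = [[√2/2, -√2/2], [√2/2, √2/2]]
Apply to (-2, -3): [√2/2·-2 + (-√2/2)·-3, √2/2·-2 + √2/2·-3] = (0.7071, -3.5355)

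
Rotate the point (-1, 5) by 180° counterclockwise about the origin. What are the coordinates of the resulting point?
(1, -5)

Rotation matrix R(θ) = [[cos θ, -sin θ], [sin θ, cos θ]]; for θ = 180°:
R = [[-1, 0], [0, -1]]
Result: R × [-1, 5]ᵀ = [-1·-1 + (0)·5, 0·-1 + (-1)·5]ᵀ = (1, -5)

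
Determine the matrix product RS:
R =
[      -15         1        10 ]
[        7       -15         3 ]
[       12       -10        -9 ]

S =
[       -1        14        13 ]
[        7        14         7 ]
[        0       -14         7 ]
RS =
[       22      -336      -118 ]
[     -112      -154         7 ]
[      -82       154        23 ]

Matrix multiplication: (RS)[i][j] = sum over k of R[i][k] * S[k][j].
  (RS)[0][0] = (-15)*(-1) + (1)*(7) + (10)*(0) = 22
  (RS)[0][1] = (-15)*(14) + (1)*(14) + (10)*(-14) = -336
  (RS)[0][2] = (-15)*(13) + (1)*(7) + (10)*(7) = -118
  (RS)[1][0] = (7)*(-1) + (-15)*(7) + (3)*(0) = -112
  (RS)[1][1] = (7)*(14) + (-15)*(14) + (3)*(-14) = -154
  (RS)[1][2] = (7)*(13) + (-15)*(7) + (3)*(7) = 7
  (RS)[2][0] = (12)*(-1) + (-10)*(7) + (-9)*(0) = -82
  (RS)[2][1] = (12)*(14) + (-10)*(14) + (-9)*(-14) = 154
  (RS)[2][2] = (12)*(13) + (-10)*(7) + (-9)*(7) = 23
RS =
[       22      -336      -118 ]
[     -112      -154         7 ]
[      -82       154        23 ]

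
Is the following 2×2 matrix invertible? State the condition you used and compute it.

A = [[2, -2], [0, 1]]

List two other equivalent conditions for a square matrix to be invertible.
Yes, invertible; det(A) = 2 ≠ 0. Equivalent conditions: rank(A) = 2; Ax = 0 has only the trivial solution; 0 is not an eigenvalue; the columns of A are linearly independent.

To check invertibility, compute det(A).
The given matrix is triangular, so det(A) equals the product of its diagonal entries = 2 ≠ 0.
Since det(A) ≠ 0, A is invertible.
Equivalent conditions for a square matrix A to be invertible:
- rank(A) = 2 (full rank).
- The homogeneous system Ax = 0 has only the trivial solution x = 0.
- 0 is not an eigenvalue of A.
- The columns (equivalently rows) of A are linearly independent.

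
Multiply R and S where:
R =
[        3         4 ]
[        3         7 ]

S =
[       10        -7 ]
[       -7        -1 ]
RS =
[        2       -25 ]
[      -19       -28 ]

Matrix multiplication: (RS)[i][j] = sum over k of R[i][k] * S[k][j].
  (RS)[0][0] = (3)*(10) + (4)*(-7) = 2
  (RS)[0][1] = (3)*(-7) + (4)*(-1) = -25
  (RS)[1][0] = (3)*(10) + (7)*(-7) = -19
  (RS)[1][1] = (3)*(-7) + (7)*(-1) = -28
RS =
[        2       -25 ]
[      -19       -28 ]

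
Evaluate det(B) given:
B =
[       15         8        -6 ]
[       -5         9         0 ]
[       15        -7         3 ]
det(B) = 1125

Expand along row 0 (cofactor expansion): det(B) = a*(e*i - f*h) - b*(d*i - f*g) + c*(d*h - e*g), where the 3×3 is [[a, b, c], [d, e, f], [g, h, i]].
Minor M_00 = (9)*(3) - (0)*(-7) = 27 - 0 = 27.
Minor M_01 = (-5)*(3) - (0)*(15) = -15 - 0 = -15.
Minor M_02 = (-5)*(-7) - (9)*(15) = 35 - 135 = -100.
det(B) = (15)*(27) - (8)*(-15) + (-6)*(-100) = 405 + 120 + 600 = 1125.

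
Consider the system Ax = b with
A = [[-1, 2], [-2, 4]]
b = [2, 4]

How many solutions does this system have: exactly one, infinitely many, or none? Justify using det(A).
Infinitely many solutions

det(A) = (-1)*(4) - (2)*(-2) = 0, so A is singular (column 2 is -2 times column 1).
b = [2, 4] = -2 * column 1 of A, so b lies in the column space of A.
A singular matrix whose right-hand side is in its column space gives a 1-parameter family of solutions — infinitely many.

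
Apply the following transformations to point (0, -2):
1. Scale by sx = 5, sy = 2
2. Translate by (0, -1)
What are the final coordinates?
(0, -5)

Step 1: Scale (0, -2) by (sx, sy) = (5, 2) → (0, -4)
Step 2: Translate by (0, -1) → (0, -5)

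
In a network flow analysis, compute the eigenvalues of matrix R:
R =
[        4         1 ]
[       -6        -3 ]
λ = -2, 3

Solve det(R - λI) = 0. For a 2×2 matrix the characteristic equation is λ² - (trace)λ + det = 0.
trace(R) = a + d = 4 - 3 = 1.
det(R) = a*d - b*c = (4)*(-3) - (1)*(-6) = -12 + 6 = -6.
Characteristic equation: λ² - (1)λ + (-6) = 0.
Discriminant = (1)² - 4*(-6) = 1 + 24 = 25.
λ = (1 ± √25) / 2 = (1 ± 5) / 2 = -2, 3.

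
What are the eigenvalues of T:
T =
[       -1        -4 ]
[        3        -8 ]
λ = -5, -4

Solve det(T - λI) = 0. For a 2×2 matrix the characteristic equation is λ² - (trace)λ + det = 0.
trace(T) = a + d = -1 - 8 = -9.
det(T) = a*d - b*c = (-1)*(-8) - (-4)*(3) = 8 + 12 = 20.
Characteristic equation: λ² - (-9)λ + (20) = 0.
Discriminant = (-9)² - 4*(20) = 81 - 80 = 1.
λ = (-9 ± √1) / 2 = (-9 ± 1) / 2 = -5, -4.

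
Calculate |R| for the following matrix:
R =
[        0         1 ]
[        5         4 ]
det(R) = -5

For a 2×2 matrix [[a, b], [c, d]], det = a*d - b*c.
det(R) = (0)*(4) - (1)*(5) = 0 - 5 = -5.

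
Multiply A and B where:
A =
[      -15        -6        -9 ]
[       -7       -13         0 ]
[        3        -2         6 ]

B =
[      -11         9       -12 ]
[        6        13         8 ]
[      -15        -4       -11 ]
AB =
[      264      -177       231 ]
[       -1      -232       -20 ]
[     -135       -23      -118 ]

Matrix multiplication: (AB)[i][j] = sum over k of A[i][k] * B[k][j].
  (AB)[0][0] = (-15)*(-11) + (-6)*(6) + (-9)*(-15) = 264
  (AB)[0][1] = (-15)*(9) + (-6)*(13) + (-9)*(-4) = -177
  (AB)[0][2] = (-15)*(-12) + (-6)*(8) + (-9)*(-11) = 231
  (AB)[1][0] = (-7)*(-11) + (-13)*(6) + (0)*(-15) = -1
  (AB)[1][1] = (-7)*(9) + (-13)*(13) + (0)*(-4) = -232
  (AB)[1][2] = (-7)*(-12) + (-13)*(8) + (0)*(-11) = -20
  (AB)[2][0] = (3)*(-11) + (-2)*(6) + (6)*(-15) = -135
  (AB)[2][1] = (3)*(9) + (-2)*(13) + (6)*(-4) = -23
  (AB)[2][2] = (3)*(-12) + (-2)*(8) + (6)*(-11) = -118
AB =
[      264      -177       231 ]
[       -1      -232       -20 ]
[     -135       -23      -118 ]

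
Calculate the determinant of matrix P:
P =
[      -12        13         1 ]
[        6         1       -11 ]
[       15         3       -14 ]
det(P) = -1278

Expand along row 0 (cofactor expansion): det(P) = a*(e*i - f*h) - b*(d*i - f*g) + c*(d*h - e*g), where the 3×3 is [[a, b, c], [d, e, f], [g, h, i]].
Minor M_00 = (1)*(-14) - (-11)*(3) = -14 + 33 = 19.
Minor M_01 = (6)*(-14) - (-11)*(15) = -84 + 165 = 81.
Minor M_02 = (6)*(3) - (1)*(15) = 18 - 15 = 3.
det(P) = (-12)*(19) - (13)*(81) + (1)*(3) = -228 - 1053 + 3 = -1278.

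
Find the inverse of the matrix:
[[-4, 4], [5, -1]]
[[1/16, 1/4], [5/16, 1/4]]

For [[a,b],[c,d]], inverse = (1/det)·[[d,-b],[-c,a]]
det = -4·-1 - 4·5 = -16
Inverse = (1/-16)·[[-1, -4], [-5, -4]]
        = [[1/16, 1/4], [5/16, 1/4]]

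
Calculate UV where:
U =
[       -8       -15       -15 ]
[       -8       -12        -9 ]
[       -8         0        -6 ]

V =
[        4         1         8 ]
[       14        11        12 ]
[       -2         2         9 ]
UV =
[     -212      -203      -379 ]
[     -182      -158      -289 ]
[      -20       -20      -118 ]

Matrix multiplication: (UV)[i][j] = sum over k of U[i][k] * V[k][j].
  (UV)[0][0] = (-8)*(4) + (-15)*(14) + (-15)*(-2) = -212
  (UV)[0][1] = (-8)*(1) + (-15)*(11) + (-15)*(2) = -203
  (UV)[0][2] = (-8)*(8) + (-15)*(12) + (-15)*(9) = -379
  (UV)[1][0] = (-8)*(4) + (-12)*(14) + (-9)*(-2) = -182
  (UV)[1][1] = (-8)*(1) + (-12)*(11) + (-9)*(2) = -158
  (UV)[1][2] = (-8)*(8) + (-12)*(12) + (-9)*(9) = -289
  (UV)[2][0] = (-8)*(4) + (0)*(14) + (-6)*(-2) = -20
  (UV)[2][1] = (-8)*(1) + (0)*(11) + (-6)*(2) = -20
  (UV)[2][2] = (-8)*(8) + (0)*(12) + (-6)*(9) = -118
UV =
[     -212      -203      -379 ]
[     -182      -158      -289 ]
[      -20       -20      -118 ]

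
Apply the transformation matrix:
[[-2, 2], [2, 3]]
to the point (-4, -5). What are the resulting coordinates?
(-2, -23)

Matrix multiplication:
[[-2, 2], [2, 3]] × [-4, -5]ᵀ
= [-2×-4 + 2×-5, 2×-4 + 3×-5]ᵀ
= [-2.0000, -23.0000]ᵀ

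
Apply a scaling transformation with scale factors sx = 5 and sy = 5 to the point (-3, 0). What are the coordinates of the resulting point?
(-15, 0)

Scaling matrix:
[[5, 0], [0, 5]]
Result: (-3 × 5, 0 × 5) = (-15, 0)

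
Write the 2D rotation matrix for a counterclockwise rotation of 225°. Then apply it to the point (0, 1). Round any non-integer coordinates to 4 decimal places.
R = [[-√2/2, √2/2], [-√2/2, -√2/2]]; R·(0, 1) = (0.7071, -0.7071)

Rotation matrix formula: R(θ) = [[cos θ, -sin θ], [sin θ, cos θ]]
For θ = 225°:
cos(225°) = -√2/2
sin(225°) = -√2/2
R = [[-√2/2, √2/2], [-√2/2, -√2/2]]
Apply to (0, 1): [-√2/2·0 + (√2/2)·1, -√2/2·0 + -√2/2·1] = (0.7071, -0.7071)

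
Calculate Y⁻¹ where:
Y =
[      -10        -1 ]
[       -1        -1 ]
det(Y) = 9
Y⁻¹ =
[     -1/9       1/9 ]
[      1/9     -10/9 ]

For a 2×2 matrix Y = [[a, b], [c, d]] with det(Y) ≠ 0, Y⁻¹ = (1/det(Y)) * [[d, -b], [-c, a]].
det(Y) = (-10)*(-1) - (-1)*(-1) = 10 - 1 = 9.
Y⁻¹ = (1/9) * [[-1, 1], [1, -10]].
Dividing each entry by 9 and reducing:
Y⁻¹ =
[     -1/9       1/9 ]
[      1/9     -10/9 ]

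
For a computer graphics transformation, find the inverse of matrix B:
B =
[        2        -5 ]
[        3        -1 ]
det(B) = 13
B⁻¹ =
[    -1/13      5/13 ]
[    -3/13      2/13 ]

For a 2×2 matrix B = [[a, b], [c, d]] with det(B) ≠ 0, B⁻¹ = (1/det(B)) * [[d, -b], [-c, a]].
det(B) = (2)*(-1) - (-5)*(3) = -2 + 15 = 13.
B⁻¹ = (1/13) * [[-1, 5], [-3, 2]].
Dividing each entry by 13 and reducing:
B⁻¹ =
[    -1/13      5/13 ]
[    -3/13      2/13 ]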